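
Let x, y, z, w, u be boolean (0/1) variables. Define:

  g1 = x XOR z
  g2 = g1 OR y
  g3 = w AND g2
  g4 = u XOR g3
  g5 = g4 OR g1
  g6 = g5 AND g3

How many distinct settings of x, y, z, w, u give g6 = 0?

22

g6 = g5 AND g3 must be 0, so at least one of g5, g3 is 0.
Enumerating the 32 input combinations, 22 give g6 = 0 and 10 give g6 = 1.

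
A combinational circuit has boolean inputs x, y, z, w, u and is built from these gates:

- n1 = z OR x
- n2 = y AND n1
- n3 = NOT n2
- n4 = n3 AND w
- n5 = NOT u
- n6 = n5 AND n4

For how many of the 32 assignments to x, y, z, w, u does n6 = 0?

n6 = n5 AND n4 must be 0, so at least one of n5, n4 is 0.
Enumerating the 32 input combinations, 27 give n6 = 0 and 5 give n6 = 1.

27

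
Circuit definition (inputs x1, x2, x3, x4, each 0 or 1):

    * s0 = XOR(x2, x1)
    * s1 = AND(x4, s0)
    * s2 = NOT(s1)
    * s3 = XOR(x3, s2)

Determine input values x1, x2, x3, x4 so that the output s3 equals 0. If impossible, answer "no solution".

x1=0, x2=0, x3=1, x4=0

s3 = XOR(x3, s2) must be 0, so x3 and s2 are equal.
Check with x1=0, x2=0, x3=1, x4=0:
s0 = XOR(x2, x1) = XOR(0, 0) = 0
s1 = AND(x4, s0) = AND(0, 0) = 0
s2 = NOT(s1) = NOT 0 = 1
s3 = XOR(x3, s2) = XOR(1, 1) = 0
So s3 = 0 as required.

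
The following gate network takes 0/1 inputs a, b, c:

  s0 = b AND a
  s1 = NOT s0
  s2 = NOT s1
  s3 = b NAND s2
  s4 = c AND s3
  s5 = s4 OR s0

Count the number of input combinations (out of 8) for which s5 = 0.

s5 = s4 OR s0 must be 0, so both s4 = 0 and s0 = 0.
Satisfying assignments:
  a=0, b=0, c=0
  a=0, b=1, c=0
  a=1, b=0, c=0

3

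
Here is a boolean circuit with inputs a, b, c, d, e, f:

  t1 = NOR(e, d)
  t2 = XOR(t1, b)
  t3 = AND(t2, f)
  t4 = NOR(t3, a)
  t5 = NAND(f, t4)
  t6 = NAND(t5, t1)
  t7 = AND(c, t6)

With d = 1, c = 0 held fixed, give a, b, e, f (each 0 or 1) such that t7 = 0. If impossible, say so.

t7 = AND(c, t6) must be 0, so at least one of c, t6 is 0.
Check with d = 1, c = 0 and a=0, b=1, e=0, f=1:
t1 = NOR(e, d) = NOR(0, 1) = 0
t2 = XOR(t1, b) = XOR(0, 1) = 1
t3 = AND(t2, f) = AND(1, 1) = 1
t4 = NOR(t3, a) = NOR(1, 0) = 0
t5 = NAND(f, t4) = NAND(1, 0) = 1
t6 = NAND(t5, t1) = NAND(1, 0) = 1
t7 = AND(c, t6) = AND(0, 1) = 0
So t7 = 0.

a=0, b=1, e=0, f=1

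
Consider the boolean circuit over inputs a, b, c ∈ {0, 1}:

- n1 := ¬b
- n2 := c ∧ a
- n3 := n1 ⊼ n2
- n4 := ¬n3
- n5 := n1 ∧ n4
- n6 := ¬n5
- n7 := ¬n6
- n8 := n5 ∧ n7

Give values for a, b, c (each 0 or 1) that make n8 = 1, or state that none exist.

n8 = n5 ∧ n7 must be 1, so both n5 = 1 and n7 = 1.
n5 = n1 ∧ n4 must be 1, so both n1 = 1 and n4 = 1.
n7 = ¬n6 must be 1, so n6 = 0.
Check with a=1, b=0, c=1:
n1 = ¬b = ¬0 = 1
n2 = c ∧ a = 1 ∧ 1 = 1
n3 = n1 ⊼ n2 = 1 ⊼ 1 = 0
n4 = ¬n3 = ¬0 = 1
n5 = n1 ∧ n4 = 1 ∧ 1 = 1
n6 = ¬n5 = ¬1 = 0
n7 = ¬n6 = ¬0 = 1
n8 = n5 ∧ n7 = 1 ∧ 1 = 1
So n8 = 1 as required.

a=1, b=0, c=1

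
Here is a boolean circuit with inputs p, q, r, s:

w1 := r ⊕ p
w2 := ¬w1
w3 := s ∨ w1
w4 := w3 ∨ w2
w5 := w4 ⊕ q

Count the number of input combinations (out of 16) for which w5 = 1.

8

w5 = w4 ⊕ q must be 1, so w4 and q differ.
Enumerating the 16 input combinations, 8 give w5 = 1 and 8 give w5 = 0.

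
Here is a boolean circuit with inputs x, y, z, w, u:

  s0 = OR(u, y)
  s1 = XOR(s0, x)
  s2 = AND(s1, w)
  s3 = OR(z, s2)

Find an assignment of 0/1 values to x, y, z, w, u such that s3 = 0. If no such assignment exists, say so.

s3 = OR(z, s2) must be 0, so both z = 0 and s2 = 0.
s2 = AND(s1, w) must be 0, so at least one of s1, w is 0.
Check with x=1, y=1, z=0, w=0, u=1:
s0 = OR(u, y) = OR(1, 1) = 1
s1 = XOR(s0, x) = XOR(1, 1) = 0
s2 = AND(s1, w) = AND(0, 0) = 0
s3 = OR(z, s2) = OR(0, 0) = 0
So s3 = 0 as required.

x=1, y=1, z=0, w=0, u=1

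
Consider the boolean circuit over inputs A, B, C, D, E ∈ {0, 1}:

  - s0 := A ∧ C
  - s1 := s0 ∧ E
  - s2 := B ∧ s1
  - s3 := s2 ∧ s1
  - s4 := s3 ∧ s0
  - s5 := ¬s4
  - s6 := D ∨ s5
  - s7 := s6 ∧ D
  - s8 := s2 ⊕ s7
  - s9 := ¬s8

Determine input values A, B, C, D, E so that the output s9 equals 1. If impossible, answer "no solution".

A=0, B=0, C=0, D=0, E=1

s9 = ¬s8 must be 1, so s8 = 0.
Check with A=0, B=0, C=0, D=0, E=1:
s0 = A ∧ C = 0 ∧ 0 = 0
s1 = s0 ∧ E = 0 ∧ 1 = 0
s2 = B ∧ s1 = 0 ∧ 0 = 0
s3 = s2 ∧ s1 = 0 ∧ 0 = 0
s4 = s3 ∧ s0 = 0 ∧ 0 = 0
s5 = ¬s4 = ¬0 = 1
s6 = D ∨ s5 = 0 ∨ 1 = 1
s7 = s6 ∧ D = 1 ∧ 0 = 0
s8 = s2 ⊕ s7 = 0 ⊕ 0 = 0
s9 = ¬s8 = ¬0 = 1
So s9 = 1 as required.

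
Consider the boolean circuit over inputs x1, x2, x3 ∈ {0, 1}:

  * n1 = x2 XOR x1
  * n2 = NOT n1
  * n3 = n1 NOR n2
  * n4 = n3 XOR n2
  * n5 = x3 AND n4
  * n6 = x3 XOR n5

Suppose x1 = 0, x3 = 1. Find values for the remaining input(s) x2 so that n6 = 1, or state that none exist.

x2=1

Check with x1 = 0, x3 = 1 and x2=1:
n1 = x2 XOR x1 = 1 XOR 0 = 1
n2 = NOT n1 = NOT 1 = 0
n3 = n1 NOR n2 = 1 NOR 0 = 0
n4 = n3 XOR n2 = 0 XOR 0 = 0
n5 = x3 AND n4 = 1 AND 0 = 0
n6 = x3 XOR n5 = 1 XOR 0 = 1
So n6 = 1.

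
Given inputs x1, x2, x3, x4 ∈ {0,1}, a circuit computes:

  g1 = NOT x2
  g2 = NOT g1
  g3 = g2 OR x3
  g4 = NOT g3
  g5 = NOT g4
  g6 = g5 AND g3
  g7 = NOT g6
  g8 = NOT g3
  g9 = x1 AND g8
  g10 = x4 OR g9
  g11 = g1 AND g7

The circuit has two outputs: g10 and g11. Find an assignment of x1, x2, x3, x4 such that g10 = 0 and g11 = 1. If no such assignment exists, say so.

x1=0, x2=0, x3=0, x4=0

Check with x1=0, x2=0, x3=0, x4=0:
g1 = NOT x2 = NOT 0 = 1
g2 = NOT g1 = NOT 1 = 0
g3 = g2 OR x3 = 0 OR 0 = 0
g4 = NOT g3 = NOT 0 = 1
g5 = NOT g4 = NOT 1 = 0
g6 = g5 AND g3 = 0 AND 0 = 0
g7 = NOT g6 = NOT 0 = 1
g8 = NOT g3 = NOT 0 = 1
g9 = x1 AND g8 = 0 AND 1 = 0
g10 = x4 OR g9 = 0 OR 0 = 0
g11 = g1 AND g7 = 1 AND 1 = 1
So g10 = 0 and g11 = 1.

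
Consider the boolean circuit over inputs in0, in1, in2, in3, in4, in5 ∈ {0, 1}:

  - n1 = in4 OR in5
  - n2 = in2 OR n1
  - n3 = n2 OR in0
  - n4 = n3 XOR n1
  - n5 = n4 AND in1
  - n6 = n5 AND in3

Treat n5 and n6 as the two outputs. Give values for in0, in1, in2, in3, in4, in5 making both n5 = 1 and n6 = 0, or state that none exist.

in0=1, in1=1, in2=1, in3=0, in4=0, in5=0

Check with in0=1, in1=1, in2=1, in3=0, in4=0, in5=0:
n1 = in4 OR in5 = 0 OR 0 = 0
n2 = in2 OR n1 = 1 OR 0 = 1
n3 = n2 OR in0 = 1 OR 1 = 1
n4 = n3 XOR n1 = 1 XOR 0 = 1
n5 = n4 AND in1 = 1 AND 1 = 1
n6 = n5 AND in3 = 1 AND 0 = 0
So n5 = 1 and n6 = 0.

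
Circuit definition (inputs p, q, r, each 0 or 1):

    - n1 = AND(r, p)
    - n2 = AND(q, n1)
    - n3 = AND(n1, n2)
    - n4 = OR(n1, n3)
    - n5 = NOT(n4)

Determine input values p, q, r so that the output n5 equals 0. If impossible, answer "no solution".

Check with p=1, q=0, r=1:
n1 = AND(r, p) = AND(1, 1) = 1
n2 = AND(q, n1) = AND(0, 1) = 0
n3 = AND(n1, n2) = AND(1, 0) = 0
n4 = OR(n1, n3) = OR(1, 0) = 1
n5 = NOT(n4) = NOT 1 = 0
So n5 = 0 as required.

p=1, q=0, r=1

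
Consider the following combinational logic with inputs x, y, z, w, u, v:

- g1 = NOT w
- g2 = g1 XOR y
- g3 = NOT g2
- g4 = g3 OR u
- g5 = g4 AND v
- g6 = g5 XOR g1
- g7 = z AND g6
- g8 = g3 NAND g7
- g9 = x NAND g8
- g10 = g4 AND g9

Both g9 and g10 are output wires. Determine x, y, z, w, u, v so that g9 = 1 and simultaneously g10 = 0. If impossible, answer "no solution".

x=0, y=0, z=1, w=0, u=0, v=0

Check with x=0, y=0, z=1, w=0, u=0, v=0:
g1 = NOT w = NOT 0 = 1
g2 = g1 XOR y = 1 XOR 0 = 1
g3 = NOT g2 = NOT 1 = 0
g4 = g3 OR u = 0 OR 0 = 0
g5 = g4 AND v = 0 AND 0 = 0
g6 = g5 XOR g1 = 0 XOR 1 = 1
g7 = z AND g6 = 1 AND 1 = 1
g8 = g3 NAND g7 = 0 NAND 1 = 1
g9 = x NAND g8 = 0 NAND 1 = 1
g10 = g4 AND g9 = 0 AND 1 = 0
So g9 = 1 and g10 = 0.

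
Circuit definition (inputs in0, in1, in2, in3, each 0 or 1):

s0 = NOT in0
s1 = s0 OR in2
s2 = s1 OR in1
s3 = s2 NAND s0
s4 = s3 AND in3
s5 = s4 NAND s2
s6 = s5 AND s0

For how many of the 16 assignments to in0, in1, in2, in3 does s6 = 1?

s6 = s5 AND s0 must be 1, so both s5 = 1 and s0 = 1.
s5 = s4 NAND s2 must be 1, so at least one of s4, s2 is 0.
s0 = NOT in0 must be 1, so in0 = 0.
Enumerating the 16 input combinations, 8 give s6 = 1 and 8 give s6 = 0.

8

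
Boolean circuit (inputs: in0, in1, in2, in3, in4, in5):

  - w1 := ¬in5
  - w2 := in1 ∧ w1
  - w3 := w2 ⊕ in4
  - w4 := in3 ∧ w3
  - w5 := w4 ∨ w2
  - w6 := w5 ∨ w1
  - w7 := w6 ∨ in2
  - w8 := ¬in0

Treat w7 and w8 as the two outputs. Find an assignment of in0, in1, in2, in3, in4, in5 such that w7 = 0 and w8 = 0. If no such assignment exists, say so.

Check with in0=1 in1=1 in2=0 in3=0 in4=1 in5=1:
w1 = ¬in5 = ¬1 = 0
w2 = in1 ∧ w1 = 1 ∧ 0 = 0
w3 = w2 ⊕ in4 = 0 ⊕ 1 = 1
w4 = in3 ∧ w3 = 0 ∧ 1 = 0
w5 = w4 ∨ w2 = 0 ∨ 0 = 0
w6 = w5 ∨ w1 = 0 ∨ 0 = 0
w7 = w6 ∨ in2 = 0 ∨ 0 = 0
w8 = ¬in0 = ¬1 = 0
So w7 = 0 and w8 = 0.

in0=1 in1=1 in2=0 in3=0 in4=1 in5=1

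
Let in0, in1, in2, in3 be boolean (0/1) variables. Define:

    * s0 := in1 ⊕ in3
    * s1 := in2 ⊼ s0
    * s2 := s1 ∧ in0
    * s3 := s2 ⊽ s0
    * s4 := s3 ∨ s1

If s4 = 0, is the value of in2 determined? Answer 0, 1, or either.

1

s4 = s3 ∨ s1 must be 0, so both s3 = 0 and s1 = 0.
s3 = s2 ⊽ s0 must be 0, so at least one of s2, s0 is 1.
s1 = in2 ⊼ s0 must be 0, so both in2 = 1 and s0 = 1.
Every assignment with s4 = 0 has in2 = 1; there are 4 such assignment(s).
  in0=0, in1=0, in2=1, in3=1
  in0=0, in1=1, in2=1, in3=0
  in0=1, in1=0, in2=1, in3=1
  in0=1, in1=1, in2=1, in3=0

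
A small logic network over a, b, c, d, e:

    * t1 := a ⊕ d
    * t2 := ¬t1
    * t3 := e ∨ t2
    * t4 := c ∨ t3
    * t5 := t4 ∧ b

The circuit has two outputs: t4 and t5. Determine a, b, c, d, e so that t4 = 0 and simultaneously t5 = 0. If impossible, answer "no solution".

Check with a=0 b=0 c=0 d=1 e=0:
t1 = a ⊕ d = 0 ⊕ 1 = 1
t2 = ¬t1 = ¬1 = 0
t3 = e ∨ t2 = 0 ∨ 0 = 0
t4 = c ∨ t3 = 0 ∨ 0 = 0
t5 = t4 ∧ b = 0 ∧ 0 = 0
So t4 = 0 and t5 = 0.

a=0 b=0 c=0 d=1 e=0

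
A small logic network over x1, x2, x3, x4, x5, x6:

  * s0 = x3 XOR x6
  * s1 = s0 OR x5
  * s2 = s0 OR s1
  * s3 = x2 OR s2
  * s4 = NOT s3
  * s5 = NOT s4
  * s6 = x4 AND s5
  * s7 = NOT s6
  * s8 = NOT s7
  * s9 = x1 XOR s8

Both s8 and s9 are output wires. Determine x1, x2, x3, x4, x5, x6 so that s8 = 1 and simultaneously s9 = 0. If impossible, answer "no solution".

x1=1, x2=1, x3=0, x4=1, x5=0, x6=0

Check with x1=1, x2=1, x3=0, x4=1, x5=0, x6=0:
s0 = x3 XOR x6 = 0 XOR 0 = 0
s1 = s0 OR x5 = 0 OR 0 = 0
s2 = s0 OR s1 = 0 OR 0 = 0
s3 = x2 OR s2 = 1 OR 0 = 1
s4 = NOT s3 = NOT 1 = 0
s5 = NOT s4 = NOT 0 = 1
s6 = x4 AND s5 = 1 AND 1 = 1
s7 = NOT s6 = NOT 1 = 0
s8 = NOT s7 = NOT 0 = 1
s9 = x1 XOR s8 = 1 XOR 1 = 0
So s8 = 1 and s9 = 0.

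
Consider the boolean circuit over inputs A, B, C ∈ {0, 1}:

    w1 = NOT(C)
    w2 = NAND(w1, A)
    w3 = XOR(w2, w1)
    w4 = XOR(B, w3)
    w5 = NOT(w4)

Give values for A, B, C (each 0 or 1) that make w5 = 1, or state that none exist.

w5 = NOT(w4) must be 1, so w4 = 0.
Check with A=0, B=1, C=1:
w1 = NOT(C) = NOT 1 = 0
w2 = NAND(w1, A) = NAND(0, 0) = 1
w3 = XOR(w2, w1) = XOR(1, 0) = 1
w4 = XOR(B, w3) = XOR(1, 1) = 0
w5 = NOT(w4) = NOT 0 = 1
So w5 = 1 as required.

A=0, B=1, C=1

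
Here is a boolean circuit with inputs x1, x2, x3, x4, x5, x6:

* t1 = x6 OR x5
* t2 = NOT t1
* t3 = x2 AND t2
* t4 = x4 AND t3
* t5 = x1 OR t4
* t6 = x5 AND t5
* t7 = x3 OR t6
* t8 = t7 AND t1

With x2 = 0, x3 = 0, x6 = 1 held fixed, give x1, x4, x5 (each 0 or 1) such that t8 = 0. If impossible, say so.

Check with x2 = 0, x3 = 0, x6 = 1 and x1=0, x4=1, x5=0:
t1 = x6 OR x5 = 1 OR 0 = 1
t2 = NOT t1 = NOT 1 = 0
t3 = x2 AND t2 = 0 AND 0 = 0
t4 = x4 AND t3 = 1 AND 0 = 0
t5 = x1 OR t4 = 0 OR 0 = 0
t6 = x5 AND t5 = 0 AND 0 = 0
t7 = x3 OR t6 = 0 OR 0 = 0
t8 = t7 AND t1 = 0 AND 1 = 0
So t8 = 0.

x1=0, x4=1, x5=0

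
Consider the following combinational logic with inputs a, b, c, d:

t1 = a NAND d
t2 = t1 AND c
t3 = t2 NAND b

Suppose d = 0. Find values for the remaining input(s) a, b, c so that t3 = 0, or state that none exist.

Check with d = 0 and a=0, b=1, c=1:
t1 = a NAND d = 0 NAND 0 = 1
t2 = t1 AND c = 1 AND 1 = 1
t3 = t2 NAND b = 1 NAND 1 = 0
So t3 = 0.

a=0, b=1, c=1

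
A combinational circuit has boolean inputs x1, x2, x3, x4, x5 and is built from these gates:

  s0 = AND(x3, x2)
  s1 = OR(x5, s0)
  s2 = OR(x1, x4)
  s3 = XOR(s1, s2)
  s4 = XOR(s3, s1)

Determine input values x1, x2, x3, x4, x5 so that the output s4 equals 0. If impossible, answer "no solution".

s4 = XOR(s3, s1) must be 0, so s3 and s1 are equal.
Check with x1=0, x2=1, x3=1, x4=0, x5=1:
s0 = AND(x3, x2) = AND(1, 1) = 1
s1 = OR(x5, s0) = OR(1, 1) = 1
s2 = OR(x1, x4) = OR(0, 0) = 0
s3 = XOR(s1, s2) = XOR(1, 0) = 1
s4 = XOR(s3, s1) = XOR(1, 1) = 0
So s4 = 0 as required.

x1=0, x2=1, x3=1, x4=0, x5=1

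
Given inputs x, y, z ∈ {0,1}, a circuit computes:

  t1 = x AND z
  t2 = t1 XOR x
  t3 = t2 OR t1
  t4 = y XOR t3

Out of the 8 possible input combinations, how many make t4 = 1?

4

t4 = y XOR t3 must be 1, so y and t3 differ.
Satisfying assignments:
  x=0, y=1, z=0
  x=0, y=1, z=1
  x=1, y=0, z=0
  x=1, y=0, z=1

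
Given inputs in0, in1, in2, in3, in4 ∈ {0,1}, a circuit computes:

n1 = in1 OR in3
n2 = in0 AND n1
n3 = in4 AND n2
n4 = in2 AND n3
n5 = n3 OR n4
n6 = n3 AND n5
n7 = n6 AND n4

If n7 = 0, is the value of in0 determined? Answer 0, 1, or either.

Both values of in0 occur among assignments with n7 = 0:
  in0=0: in0=0, in1=0, in2=0, in3=0, in4=0
  in0=1: in0=1, in1=0, in2=0, in3=0, in4=0

either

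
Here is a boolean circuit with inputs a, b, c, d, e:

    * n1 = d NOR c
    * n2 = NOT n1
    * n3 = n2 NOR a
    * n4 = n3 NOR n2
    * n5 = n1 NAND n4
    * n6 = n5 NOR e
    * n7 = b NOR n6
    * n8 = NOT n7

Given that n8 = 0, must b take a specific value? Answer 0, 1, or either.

0

n8 = NOT n7 must be 0, so n7 = 1.
n7 = b NOR n6 must be 1, so both b = 0 and n6 = 0.
n6 = n5 NOR e must be 0, so at least one of n5, e is 1.
Every assignment with n8 = 0 has b = 0; there are 15 such assignment(s).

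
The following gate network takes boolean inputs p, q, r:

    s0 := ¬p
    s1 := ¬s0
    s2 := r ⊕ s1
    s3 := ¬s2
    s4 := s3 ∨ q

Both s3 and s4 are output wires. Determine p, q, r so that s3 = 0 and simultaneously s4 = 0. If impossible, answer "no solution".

p=1 q=0 r=0

Check with p=1 q=0 r=0:
s0 = ¬p = ¬1 = 0
s1 = ¬s0 = ¬0 = 1
s2 = r ⊕ s1 = 0 ⊕ 1 = 1
s3 = ¬s2 = ¬1 = 0
s4 = s3 ∨ q = 0 ∨ 0 = 0
So s3 = 0 and s4 = 0.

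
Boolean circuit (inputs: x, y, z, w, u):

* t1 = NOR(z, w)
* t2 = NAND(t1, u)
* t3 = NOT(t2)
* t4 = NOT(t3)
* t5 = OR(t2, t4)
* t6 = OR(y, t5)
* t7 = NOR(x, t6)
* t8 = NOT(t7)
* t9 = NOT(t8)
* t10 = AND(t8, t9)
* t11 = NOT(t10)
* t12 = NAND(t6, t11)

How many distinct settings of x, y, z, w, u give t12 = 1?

t12 = NAND(t6, t11) must be 1, so at least one of t6, t11 is 0.
Satisfying assignments:
  x=0, y=0, z=0, w=0, u=1
  x=1, y=0, z=0, w=0, u=1

2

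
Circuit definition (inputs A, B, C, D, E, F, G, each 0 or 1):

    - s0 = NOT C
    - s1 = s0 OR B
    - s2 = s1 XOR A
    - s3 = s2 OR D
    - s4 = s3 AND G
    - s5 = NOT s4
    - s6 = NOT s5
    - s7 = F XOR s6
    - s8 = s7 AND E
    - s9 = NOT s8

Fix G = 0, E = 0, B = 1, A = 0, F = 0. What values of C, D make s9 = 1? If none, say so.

s9 = NOT s8 must be 1, so s8 = 0.
s8 = s7 AND E must be 0, so at least one of s7, E is 0.
Check with G = 0, E = 0, B = 1, A = 0, F = 0 and C=1, D=1:
s0 = NOT C = NOT 1 = 0
s1 = s0 OR B = 0 OR 1 = 1
s2 = s1 XOR A = 1 XOR 0 = 1
s3 = s2 OR D = 1 OR 1 = 1
s4 = s3 AND G = 1 AND 0 = 0
s5 = NOT s4 = NOT 0 = 1
s6 = NOT s5 = NOT 1 = 0
s7 = F XOR s6 = 0 XOR 0 = 0
s8 = s7 AND E = 0 AND 0 = 0
s9 = NOT s8 = NOT 0 = 1
So s9 = 1.

C=1, D=1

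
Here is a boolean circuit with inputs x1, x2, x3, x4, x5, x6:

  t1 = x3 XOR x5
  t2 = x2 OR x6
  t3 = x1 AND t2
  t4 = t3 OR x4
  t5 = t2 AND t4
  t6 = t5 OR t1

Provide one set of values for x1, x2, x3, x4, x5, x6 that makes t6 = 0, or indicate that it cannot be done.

Check with x1=0, x2=0, x3=1, x4=0, x5=1, x6=0:
t1 = x3 XOR x5 = 1 XOR 1 = 0
t2 = x2 OR x6 = 0 OR 0 = 0
t3 = x1 AND t2 = 0 AND 0 = 0
t4 = t3 OR x4 = 0 OR 0 = 0
t5 = t2 AND t4 = 0 AND 0 = 0
t6 = t5 OR t1 = 0 OR 0 = 0
So t6 = 0 as required.

x1=0, x2=0, x3=1, x4=0, x5=1, x6=0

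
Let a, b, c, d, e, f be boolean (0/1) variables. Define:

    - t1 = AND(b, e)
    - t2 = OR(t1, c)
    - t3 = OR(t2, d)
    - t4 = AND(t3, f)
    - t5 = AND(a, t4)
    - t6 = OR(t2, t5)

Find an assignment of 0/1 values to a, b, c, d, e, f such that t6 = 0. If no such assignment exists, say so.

t6 = OR(t2, t5) must be 0, so both t2 = 0 and t5 = 0.
t2 = OR(t1, c) must be 0, so both t1 = 0 and c = 0.
t5 = AND(a, t4) must be 0, so at least one of a, t4 is 0.
Check with a=1, b=1, c=0, d=0, e=0, f=1:
t1 = AND(b, e) = AND(1, 0) = 0
t2 = OR(t1, c) = OR(0, 0) = 0
t3 = OR(t2, d) = OR(0, 0) = 0
t4 = AND(t3, f) = AND(0, 1) = 0
t5 = AND(a, t4) = AND(1, 0) = 0
t6 = OR(t2, t5) = OR(0, 0) = 0
So t6 = 0 as required.

a=1, b=1, c=0, d=0, e=0, f=1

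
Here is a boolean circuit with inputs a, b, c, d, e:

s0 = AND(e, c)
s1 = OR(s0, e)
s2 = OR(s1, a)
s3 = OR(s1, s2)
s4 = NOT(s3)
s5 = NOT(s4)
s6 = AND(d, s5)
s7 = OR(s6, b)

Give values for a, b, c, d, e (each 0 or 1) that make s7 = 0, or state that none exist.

a=1 b=0 c=1 d=0 e=0

s7 = OR(s6, b) must be 0, so both s6 = 0 and b = 0.
Check with a=1 b=0 c=1 d=0 e=0:
s0 = AND(e, c) = AND(0, 1) = 0
s1 = OR(s0, e) = OR(0, 0) = 0
s2 = OR(s1, a) = OR(0, 1) = 1
s3 = OR(s1, s2) = OR(0, 1) = 1
s4 = NOT(s3) = NOT 1 = 0
s5 = NOT(s4) = NOT 0 = 1
s6 = AND(d, s5) = AND(0, 1) = 0
s7 = OR(s6, b) = OR(0, 0) = 0
So s7 = 0 as required.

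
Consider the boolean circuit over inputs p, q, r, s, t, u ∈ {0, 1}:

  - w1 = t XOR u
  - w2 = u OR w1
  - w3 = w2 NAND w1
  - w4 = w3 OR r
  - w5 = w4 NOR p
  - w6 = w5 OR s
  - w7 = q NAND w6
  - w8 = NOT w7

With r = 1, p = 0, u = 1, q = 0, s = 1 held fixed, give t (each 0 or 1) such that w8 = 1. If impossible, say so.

With r = 1, p = 0, u = 1, q = 0, s = 1 fixed, none of the 2 settings of t give w8 = 1.
For example, with t=0:
w1 = t XOR u = 0 XOR 1 = 1
w2 = u OR w1 = 1 OR 1 = 1
w3 = w2 NAND w1 = 1 NAND 1 = 0
w4 = w3 OR r = 0 OR 1 = 1
w5 = w4 NOR p = 1 NOR 0 = 0
w6 = w5 OR s = 0 OR 1 = 1
w7 = q NAND w6 = 0 NAND 1 = 1
w8 = NOT w7 = NOT 1 = 0
giving w8 = 0 ≠ 1.

no solution exists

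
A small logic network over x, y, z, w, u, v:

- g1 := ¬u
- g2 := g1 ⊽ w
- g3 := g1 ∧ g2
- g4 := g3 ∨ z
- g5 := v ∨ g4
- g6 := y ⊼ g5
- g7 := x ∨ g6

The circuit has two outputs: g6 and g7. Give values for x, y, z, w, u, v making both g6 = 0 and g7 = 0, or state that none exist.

x=0 y=1 z=1 w=0 u=0 v=0

Check with x=0 y=1 z=1 w=0 u=0 v=0:
g1 = ¬u = ¬0 = 1
g2 = g1 ⊽ w = 1 ⊽ 0 = 0
g3 = g1 ∧ g2 = 1 ∧ 0 = 0
g4 = g3 ∨ z = 0 ∨ 1 = 1
g5 = v ∨ g4 = 0 ∨ 1 = 1
g6 = y ⊼ g5 = 1 ⊼ 1 = 0
g7 = x ∨ g6 = 0 ∨ 0 = 0
So g6 = 0 and g7 = 0.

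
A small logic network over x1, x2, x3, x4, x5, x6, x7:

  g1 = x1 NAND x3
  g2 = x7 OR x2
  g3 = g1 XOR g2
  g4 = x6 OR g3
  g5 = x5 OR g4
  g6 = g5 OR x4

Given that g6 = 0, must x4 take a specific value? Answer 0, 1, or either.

g6 = g5 OR x4 must be 0, so both g5 = 0 and x4 = 0.
Every assignment with g6 = 0 has x4 = 0; there are 10 such assignment(s).

0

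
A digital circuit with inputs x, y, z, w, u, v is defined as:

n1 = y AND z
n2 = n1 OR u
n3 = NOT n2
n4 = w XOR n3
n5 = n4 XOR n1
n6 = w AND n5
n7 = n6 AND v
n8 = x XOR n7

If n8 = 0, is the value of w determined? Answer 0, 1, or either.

Both values of w occur among assignments with n8 = 0:
  w=0: x=0, y=0, z=0, w=0, u=0, v=0
  w=1: x=0, y=0, z=0, w=1, u=0, v=0

either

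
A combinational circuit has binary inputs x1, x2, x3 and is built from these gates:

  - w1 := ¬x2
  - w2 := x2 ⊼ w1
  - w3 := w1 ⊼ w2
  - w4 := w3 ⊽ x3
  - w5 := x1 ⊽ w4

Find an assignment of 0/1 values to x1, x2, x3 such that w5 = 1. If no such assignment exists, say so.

x1=0, x2=0, x3=1

w5 = x1 ⊽ w4 must be 1, so both x1 = 0 and w4 = 0.
w4 = w3 ⊽ x3 must be 0, so at least one of w3, x3 is 1.
Check with x1=0, x2=0, x3=1:
w1 = ¬x2 = ¬0 = 1
w2 = x2 ⊼ w1 = 0 ⊼ 1 = 1
w3 = w1 ⊼ w2 = 1 ⊼ 1 = 0
w4 = w3 ⊽ x3 = 0 ⊽ 1 = 0
w5 = x1 ⊽ w4 = 0 ⊽ 0 = 1
So w5 = 1 as required.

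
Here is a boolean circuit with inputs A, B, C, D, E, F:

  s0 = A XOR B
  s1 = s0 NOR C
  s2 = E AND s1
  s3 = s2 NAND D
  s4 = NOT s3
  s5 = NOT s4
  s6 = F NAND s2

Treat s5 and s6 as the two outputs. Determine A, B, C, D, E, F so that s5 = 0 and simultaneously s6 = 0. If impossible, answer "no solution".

A=0 B=0 C=0 D=1 E=1 F=1

Check with A=0 B=0 C=0 D=1 E=1 F=1:
s0 = A XOR B = 0 XOR 0 = 0
s1 = s0 NOR C = 0 NOR 0 = 1
s2 = E AND s1 = 1 AND 1 = 1
s3 = s2 NAND D = 1 NAND 1 = 0
s4 = NOT s3 = NOT 0 = 1
s5 = NOT s4 = NOT 1 = 0
s6 = F NAND s2 = 1 NAND 1 = 0
So s5 = 0 and s6 = 0.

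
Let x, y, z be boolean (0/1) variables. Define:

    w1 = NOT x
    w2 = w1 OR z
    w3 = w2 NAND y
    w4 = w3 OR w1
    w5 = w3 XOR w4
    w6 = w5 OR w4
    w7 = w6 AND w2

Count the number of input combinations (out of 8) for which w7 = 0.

w7 = w6 AND w2 must be 0, so at least one of w6, w2 is 0.
Enumerating the 8 input combinations, 3 give w7 = 0 and 5 give w7 = 1.

3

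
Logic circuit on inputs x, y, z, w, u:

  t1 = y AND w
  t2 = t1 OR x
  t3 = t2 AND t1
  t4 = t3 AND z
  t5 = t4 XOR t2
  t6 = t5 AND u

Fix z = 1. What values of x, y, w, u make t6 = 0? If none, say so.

x=1, y=0, w=0, u=0

t6 = t5 AND u must be 0, so at least one of t5, u is 0.
Check with z = 1 and x=1, y=0, w=0, u=0:
t1 = y AND w = 0 AND 0 = 0
t2 = t1 OR x = 0 OR 1 = 1
t3 = t2 AND t1 = 1 AND 0 = 0
t4 = t3 AND z = 0 AND 1 = 0
t5 = t4 XOR t2 = 0 XOR 1 = 1
t6 = t5 AND u = 1 AND 0 = 0
So t6 = 0.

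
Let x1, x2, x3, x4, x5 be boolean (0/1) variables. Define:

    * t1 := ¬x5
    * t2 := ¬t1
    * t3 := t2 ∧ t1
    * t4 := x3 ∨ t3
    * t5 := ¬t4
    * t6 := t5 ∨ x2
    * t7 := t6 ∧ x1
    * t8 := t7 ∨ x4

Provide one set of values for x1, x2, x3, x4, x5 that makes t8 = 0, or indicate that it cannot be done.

x1=0, x2=0, x3=0, x4=0, x5=1

Check with x1=0, x2=0, x3=0, x4=0, x5=1:
t1 = ¬x5 = ¬1 = 0
t2 = ¬t1 = ¬0 = 1
t3 = t2 ∧ t1 = 1 ∧ 0 = 0
t4 = x3 ∨ t3 = 0 ∨ 0 = 0
t5 = ¬t4 = ¬0 = 1
t6 = t5 ∨ x2 = 1 ∨ 0 = 1
t7 = t6 ∧ x1 = 1 ∧ 0 = 0
t8 = t7 ∨ x4 = 0 ∨ 0 = 0
So t8 = 0 as required.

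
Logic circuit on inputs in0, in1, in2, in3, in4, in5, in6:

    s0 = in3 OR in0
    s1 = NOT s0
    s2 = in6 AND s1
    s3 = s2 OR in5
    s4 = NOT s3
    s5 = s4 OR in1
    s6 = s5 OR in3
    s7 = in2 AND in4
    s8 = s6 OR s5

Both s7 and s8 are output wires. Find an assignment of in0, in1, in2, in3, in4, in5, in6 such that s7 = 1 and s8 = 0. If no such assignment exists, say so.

in0=0, in1=0, in2=1, in3=0, in4=1, in5=1, in6=1

Check with in0=0, in1=0, in2=1, in3=0, in4=1, in5=1, in6=1:
s0 = in3 OR in0 = 0 OR 0 = 0
s1 = NOT s0 = NOT 0 = 1
s2 = in6 AND s1 = 1 AND 1 = 1
s3 = s2 OR in5 = 1 OR 1 = 1
s4 = NOT s3 = NOT 1 = 0
s5 = s4 OR in1 = 0 OR 0 = 0
s6 = s5 OR in3 = 0 OR 0 = 0
s7 = in2 AND in4 = 1 AND 1 = 1
s8 = s6 OR s5 = 0 OR 0 = 0
So s7 = 1 and s8 = 0.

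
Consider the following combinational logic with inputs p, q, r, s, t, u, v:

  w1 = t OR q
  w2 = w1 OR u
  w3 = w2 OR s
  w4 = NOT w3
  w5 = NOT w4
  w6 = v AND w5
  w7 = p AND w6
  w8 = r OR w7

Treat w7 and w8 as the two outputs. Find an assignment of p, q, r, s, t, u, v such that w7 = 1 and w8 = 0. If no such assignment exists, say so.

Across all 128 input combinations, none give both w7 = 1 and w8 = 0.

no solution exists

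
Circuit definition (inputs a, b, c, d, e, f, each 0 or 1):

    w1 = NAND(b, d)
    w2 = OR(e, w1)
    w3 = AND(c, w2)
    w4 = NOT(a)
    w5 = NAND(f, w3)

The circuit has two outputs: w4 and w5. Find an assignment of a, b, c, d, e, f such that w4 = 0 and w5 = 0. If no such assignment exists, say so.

Check with a=1 b=0 c=1 d=0 e=1 f=1:
w1 = NAND(b, d) = NAND(0, 0) = 1
w2 = OR(e, w1) = OR(1, 1) = 1
w3 = AND(c, w2) = AND(1, 1) = 1
w4 = NOT(a) = NOT 1 = 0
w5 = NAND(f, w3) = NAND(1, 1) = 0
So w4 = 0 and w5 = 0.

a=1 b=0 c=1 d=0 e=1 f=1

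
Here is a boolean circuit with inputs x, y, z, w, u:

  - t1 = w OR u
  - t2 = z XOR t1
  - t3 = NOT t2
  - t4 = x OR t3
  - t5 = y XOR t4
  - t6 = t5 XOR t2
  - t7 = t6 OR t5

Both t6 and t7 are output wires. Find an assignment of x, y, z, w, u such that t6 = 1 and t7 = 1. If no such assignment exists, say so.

Check with x=1 y=0 z=1 w=1 u=1:
t1 = w OR u = 1 OR 1 = 1
t2 = z XOR t1 = 1 XOR 1 = 0
t3 = NOT t2 = NOT 0 = 1
t4 = x OR t3 = 1 OR 1 = 1
t5 = y XOR t4 = 0 XOR 1 = 1
t6 = t5 XOR t2 = 1 XOR 0 = 1
t7 = t6 OR t5 = 1 OR 1 = 1
So t6 = 1 and t7 = 1.

x=1 y=0 z=1 w=1 u=1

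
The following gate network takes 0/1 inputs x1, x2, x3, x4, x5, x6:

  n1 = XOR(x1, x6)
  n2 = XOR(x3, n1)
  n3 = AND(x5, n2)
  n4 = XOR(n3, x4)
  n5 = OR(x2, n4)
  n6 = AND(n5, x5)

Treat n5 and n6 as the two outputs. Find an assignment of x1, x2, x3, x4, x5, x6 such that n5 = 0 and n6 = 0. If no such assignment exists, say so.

x1=1, x2=0, x3=0, x4=0, x5=0, x6=0

Check with x1=1, x2=0, x3=0, x4=0, x5=0, x6=0:
n1 = XOR(x1, x6) = XOR(1, 0) = 1
n2 = XOR(x3, n1) = XOR(0, 1) = 1
n3 = AND(x5, n2) = AND(0, 1) = 0
n4 = XOR(n3, x4) = XOR(0, 0) = 0
n5 = OR(x2, n4) = OR(0, 0) = 0
n6 = AND(n5, x5) = AND(0, 0) = 0
So n5 = 0 and n6 = 0.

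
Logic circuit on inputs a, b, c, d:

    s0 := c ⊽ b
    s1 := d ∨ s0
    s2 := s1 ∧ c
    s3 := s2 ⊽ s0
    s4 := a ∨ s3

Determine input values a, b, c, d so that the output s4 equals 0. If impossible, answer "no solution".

s4 = a ∨ s3 must be 0, so both a = 0 and s3 = 0.
s3 = s2 ⊽ s0 must be 0, so at least one of s2, s0 is 1.
Check with a=0, b=0, c=0, d=1:
s0 = c ⊽ b = 0 ⊽ 0 = 1
s1 = d ∨ s0 = 1 ∨ 1 = 1
s2 = s1 ∧ c = 1 ∧ 0 = 0
s3 = s2 ⊽ s0 = 0 ⊽ 1 = 0
s4 = a ∨ s3 = 0 ∨ 0 = 0
So s4 = 0 as required.

a=0, b=0, c=0, d=1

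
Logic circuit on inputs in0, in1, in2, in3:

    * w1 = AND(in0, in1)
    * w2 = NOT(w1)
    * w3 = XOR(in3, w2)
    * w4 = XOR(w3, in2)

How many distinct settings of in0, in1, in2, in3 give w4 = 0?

8

w4 = XOR(w3, in2) must be 0, so w3 and in2 are equal.
Enumerating the 16 input combinations, 8 give w4 = 0 and 8 give w4 = 1.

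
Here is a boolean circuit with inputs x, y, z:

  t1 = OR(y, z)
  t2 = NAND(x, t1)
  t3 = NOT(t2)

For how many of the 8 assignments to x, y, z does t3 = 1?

t3 = NOT(t2) must be 1, so t2 = 0.
Satisfying assignments:
  x=1, y=0, z=1
  x=1, y=1, z=0
  x=1, y=1, z=1

3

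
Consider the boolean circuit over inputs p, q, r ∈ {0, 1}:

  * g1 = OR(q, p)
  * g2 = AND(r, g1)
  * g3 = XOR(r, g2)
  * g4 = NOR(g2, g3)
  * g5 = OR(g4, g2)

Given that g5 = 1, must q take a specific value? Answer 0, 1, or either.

Both values of q occur among assignments with g5 = 1:
  q=0: p=0, q=0, r=0
  q=1: p=0, q=1, r=0

either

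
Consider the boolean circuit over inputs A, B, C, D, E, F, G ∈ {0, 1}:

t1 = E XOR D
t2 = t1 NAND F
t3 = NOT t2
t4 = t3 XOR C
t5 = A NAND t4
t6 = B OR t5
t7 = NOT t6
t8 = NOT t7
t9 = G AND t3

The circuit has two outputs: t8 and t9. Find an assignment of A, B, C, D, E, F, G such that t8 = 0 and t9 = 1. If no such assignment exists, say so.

Check with A=1, B=0, C=0, D=0, E=1, F=1, G=1:
t1 = E XOR D = 1 XOR 0 = 1
t2 = t1 NAND F = 1 NAND 1 = 0
t3 = NOT t2 = NOT 0 = 1
t4 = t3 XOR C = 1 XOR 0 = 1
t5 = A NAND t4 = 1 NAND 1 = 0
t6 = B OR t5 = 0 OR 0 = 0
t7 = NOT t6 = NOT 0 = 1
t8 = NOT t7 = NOT 1 = 0
t9 = G AND t3 = 1 AND 1 = 1
So t8 = 0 and t9 = 1.

A=1, B=0, C=0, D=0, E=1, F=1, G=1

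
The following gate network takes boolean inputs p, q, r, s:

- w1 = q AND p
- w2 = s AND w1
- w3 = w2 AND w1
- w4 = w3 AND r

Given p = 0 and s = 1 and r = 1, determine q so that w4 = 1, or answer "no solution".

With p = 0 and s = 1 and r = 1 fixed, none of the 2 settings of q give w4 = 1.
For example, with q=0:
w1 = q AND p = 0 AND 0 = 0
w2 = s AND w1 = 1 AND 0 = 0
w3 = w2 AND w1 = 0 AND 0 = 0
w4 = w3 AND r = 0 AND 1 = 0
giving w4 = 0 ≠ 1.

no solution exists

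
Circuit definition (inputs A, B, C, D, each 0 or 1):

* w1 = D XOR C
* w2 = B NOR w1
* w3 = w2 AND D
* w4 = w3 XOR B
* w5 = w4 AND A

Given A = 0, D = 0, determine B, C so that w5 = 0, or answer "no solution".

B=0, C=1

w5 = w4 AND A must be 0, so at least one of w4, A is 0.
Check with A = 0, D = 0 and B=0, C=1:
w1 = D XOR C = 0 XOR 1 = 1
w2 = B NOR w1 = 0 NOR 1 = 0
w3 = w2 AND D = 0 AND 0 = 0
w4 = w3 XOR B = 0 XOR 0 = 0
w5 = w4 AND A = 0 AND 0 = 0
So w5 = 0.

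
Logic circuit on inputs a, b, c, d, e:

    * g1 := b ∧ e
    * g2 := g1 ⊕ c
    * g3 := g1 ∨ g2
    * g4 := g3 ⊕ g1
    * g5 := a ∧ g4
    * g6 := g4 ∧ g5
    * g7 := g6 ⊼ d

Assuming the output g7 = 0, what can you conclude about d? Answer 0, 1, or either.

1

g7 = g6 ⊼ d must be 0, so both g6 = 1 and d = 1.
Every assignment with g7 = 0 has d = 1; there are 3 such assignment(s).
  a=1, b=0, c=1, d=1, e=0
  a=1, b=0, c=1, d=1, e=1
  a=1, b=1, c=1, d=1, e=0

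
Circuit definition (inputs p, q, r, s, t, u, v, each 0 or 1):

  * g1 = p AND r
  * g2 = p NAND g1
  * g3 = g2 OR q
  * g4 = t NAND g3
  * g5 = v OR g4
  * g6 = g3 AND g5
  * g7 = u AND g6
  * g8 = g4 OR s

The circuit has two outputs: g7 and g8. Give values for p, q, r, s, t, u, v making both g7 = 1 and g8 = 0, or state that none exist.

Check with p=1, q=0, r=0, s=0, t=1, u=1, v=1:
g1 = p AND r = 1 AND 0 = 0
g2 = p NAND g1 = 1 NAND 0 = 1
g3 = g2 OR q = 1 OR 0 = 1
g4 = t NAND g3 = 1 NAND 1 = 0
g5 = v OR g4 = 1 OR 0 = 1
g6 = g3 AND g5 = 1 AND 1 = 1
g7 = u AND g6 = 1 AND 1 = 1
g8 = g4 OR s = 0 OR 0 = 0
So g7 = 1 and g8 = 0.

p=1, q=0, r=0, s=0, t=1, u=1, v=1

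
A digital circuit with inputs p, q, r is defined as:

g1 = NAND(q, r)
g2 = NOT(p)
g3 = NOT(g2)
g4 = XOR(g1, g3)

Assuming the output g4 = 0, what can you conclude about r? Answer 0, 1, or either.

Both values of r occur among assignments with g4 = 0:
  r=0: p=1, q=0, r=0
  r=1: p=0, q=1, r=1

either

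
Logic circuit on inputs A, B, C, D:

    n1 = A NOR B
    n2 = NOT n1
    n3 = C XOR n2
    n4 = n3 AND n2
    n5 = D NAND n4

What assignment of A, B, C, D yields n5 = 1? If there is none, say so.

A=1, B=1, C=0, D=0

n5 = D NAND n4 must be 1, so at least one of D, n4 is 0.
Check with A=1, B=1, C=0, D=0:
n1 = A NOR B = 1 NOR 1 = 0
n2 = NOT n1 = NOT 0 = 1
n3 = C XOR n2 = 0 XOR 1 = 1
n4 = n3 AND n2 = 1 AND 1 = 1
n5 = D NAND n4 = 0 NAND 1 = 1
So n5 = 1 as required.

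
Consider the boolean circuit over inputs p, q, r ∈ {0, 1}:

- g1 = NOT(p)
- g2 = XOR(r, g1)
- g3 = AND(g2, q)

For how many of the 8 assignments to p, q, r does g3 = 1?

2

g3 = AND(g2, q) must be 1, so both g2 = 1 and q = 1.
g2 = XOR(r, g1) must be 1, so r and g1 differ.
Enumerating the 8 input combinations, 2 give g3 = 1 and 6 give g3 = 0.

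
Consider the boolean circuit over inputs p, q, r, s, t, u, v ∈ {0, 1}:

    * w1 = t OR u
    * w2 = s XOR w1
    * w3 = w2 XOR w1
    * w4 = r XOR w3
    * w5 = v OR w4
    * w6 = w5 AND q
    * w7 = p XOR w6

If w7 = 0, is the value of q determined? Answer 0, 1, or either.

either

Both values of q occur among assignments with w7 = 0:
  q=0: p=0, q=0, r=0, s=0, t=0, u=0, v=0
  q=1: p=0, q=1, r=0, s=0, t=0, u=0, v=0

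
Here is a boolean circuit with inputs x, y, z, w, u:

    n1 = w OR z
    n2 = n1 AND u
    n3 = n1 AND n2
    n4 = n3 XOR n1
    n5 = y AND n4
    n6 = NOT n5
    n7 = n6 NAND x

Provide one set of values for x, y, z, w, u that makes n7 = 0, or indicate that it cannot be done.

n7 = n6 NAND x must be 0, so both n6 = 1 and x = 1.
n6 = NOT n5 must be 1, so n5 = 0.
n5 = y AND n4 must be 0, so at least one of y, n4 is 0.
Check with x=1 y=0 z=0 w=1 u=1:
n1 = w OR z = 1 OR 0 = 1
n2 = n1 AND u = 1 AND 1 = 1
n3 = n1 AND n2 = 1 AND 1 = 1
n4 = n3 XOR n1 = 1 XOR 1 = 0
n5 = y AND n4 = 0 AND 0 = 0
n6 = NOT n5 = NOT 0 = 1
n7 = n6 NAND x = 1 NAND 1 = 0
So n7 = 0 as required.

x=1 y=0 z=0 w=1 u=1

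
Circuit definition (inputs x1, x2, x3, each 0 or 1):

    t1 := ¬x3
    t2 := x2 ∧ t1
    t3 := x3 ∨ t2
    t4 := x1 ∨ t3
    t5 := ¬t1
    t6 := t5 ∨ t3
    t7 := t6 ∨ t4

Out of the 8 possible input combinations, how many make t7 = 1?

t7 = t6 ∨ t4 must be 1, so at least one of t6, t4 is 1.
Enumerating the 8 input combinations, 7 give t7 = 1 and 1 give t7 = 0.

7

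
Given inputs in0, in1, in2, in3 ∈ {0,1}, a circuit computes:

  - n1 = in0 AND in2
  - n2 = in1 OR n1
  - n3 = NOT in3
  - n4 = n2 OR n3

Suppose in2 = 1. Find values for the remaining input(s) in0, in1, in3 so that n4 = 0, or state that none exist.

in0=0, in1=0, in3=1

n4 = n2 OR n3 must be 0, so both n2 = 0 and n3 = 0.
Check with in2 = 1 and in0=0, in1=0, in3=1:
n1 = in0 AND in2 = 0 AND 1 = 0
n2 = in1 OR n1 = 0 OR 0 = 0
n3 = NOT in3 = NOT 1 = 0
n4 = n2 OR n3 = 0 OR 0 = 0
So n4 = 0.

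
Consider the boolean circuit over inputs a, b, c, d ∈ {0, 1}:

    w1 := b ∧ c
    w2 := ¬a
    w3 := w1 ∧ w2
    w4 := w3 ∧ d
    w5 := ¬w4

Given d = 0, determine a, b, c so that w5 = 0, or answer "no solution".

With d = 0 fixed, none of the 8 settings of a, b, c give w5 = 0.
For example, with a=1, b=0, c=0:
w1 = b ∧ c = 0 ∧ 0 = 0
w2 = ¬a = ¬1 = 0
w3 = w1 ∧ w2 = 0 ∧ 0 = 0
w4 = w3 ∧ d = 0 ∧ 0 = 0
w5 = ¬w4 = ¬0 = 1
giving w5 = 1 ≠ 0.

no solution exists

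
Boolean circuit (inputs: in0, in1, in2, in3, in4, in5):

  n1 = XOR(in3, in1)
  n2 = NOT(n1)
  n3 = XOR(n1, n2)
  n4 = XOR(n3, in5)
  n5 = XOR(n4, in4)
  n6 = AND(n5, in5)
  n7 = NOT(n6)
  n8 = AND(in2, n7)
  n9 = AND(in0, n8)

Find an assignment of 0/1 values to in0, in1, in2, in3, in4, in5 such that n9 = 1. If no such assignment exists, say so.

in0=1 in1=1 in2=1 in3=0 in4=1 in5=0

Check with in0=1 in1=1 in2=1 in3=0 in4=1 in5=0:
n1 = XOR(in3, in1) = XOR(0, 1) = 1
n2 = NOT(n1) = NOT 1 = 0
n3 = XOR(n1, n2) = XOR(1, 0) = 1
n4 = XOR(n3, in5) = XOR(1, 0) = 1
n5 = XOR(n4, in4) = XOR(1, 1) = 0
n6 = AND(n5, in5) = AND(0, 0) = 0
n7 = NOT(n6) = NOT 0 = 1
n8 = AND(in2, n7) = AND(1, 1) = 1
n9 = AND(in0, n8) = AND(1, 1) = 1
So n9 = 1 as required.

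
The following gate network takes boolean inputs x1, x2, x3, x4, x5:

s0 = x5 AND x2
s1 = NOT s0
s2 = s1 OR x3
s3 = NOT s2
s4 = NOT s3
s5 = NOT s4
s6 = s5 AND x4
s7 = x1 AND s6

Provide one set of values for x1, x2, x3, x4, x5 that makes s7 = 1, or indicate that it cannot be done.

x1=1, x2=1, x3=0, x4=1, x5=1

s7 = x1 AND s6 must be 1, so both x1 = 1 and s6 = 1.
s6 = s5 AND x4 must be 1, so both s5 = 1 and x4 = 1.
Check with x1=1, x2=1, x3=0, x4=1, x5=1:
s0 = x5 AND x2 = 1 AND 1 = 1
s1 = NOT s0 = NOT 1 = 0
s2 = s1 OR x3 = 0 OR 0 = 0
s3 = NOT s2 = NOT 0 = 1
s4 = NOT s3 = NOT 1 = 0
s5 = NOT s4 = NOT 0 = 1
s6 = s5 AND x4 = 1 AND 1 = 1
s7 = x1 AND s6 = 1 AND 1 = 1
So s7 = 1 as required.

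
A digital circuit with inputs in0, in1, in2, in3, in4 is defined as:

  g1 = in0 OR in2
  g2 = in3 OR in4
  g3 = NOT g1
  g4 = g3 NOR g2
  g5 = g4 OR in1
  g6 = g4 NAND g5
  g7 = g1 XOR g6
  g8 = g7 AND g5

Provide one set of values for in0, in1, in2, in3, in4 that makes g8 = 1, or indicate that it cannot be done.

in0=0, in1=1, in2=0, in3=1, in4=1

Check with in0=0, in1=1, in2=0, in3=1, in4=1:
g1 = in0 OR in2 = 0 OR 0 = 0
g2 = in3 OR in4 = 1 OR 1 = 1
g3 = NOT g1 = NOT 0 = 1
g4 = g3 NOR g2 = 1 NOR 1 = 0
g5 = g4 OR in1 = 0 OR 1 = 1
g6 = g4 NAND g5 = 0 NAND 1 = 1
g7 = g1 XOR g6 = 0 XOR 1 = 1
g8 = g7 AND g5 = 1 AND 1 = 1
So g8 = 1 as required.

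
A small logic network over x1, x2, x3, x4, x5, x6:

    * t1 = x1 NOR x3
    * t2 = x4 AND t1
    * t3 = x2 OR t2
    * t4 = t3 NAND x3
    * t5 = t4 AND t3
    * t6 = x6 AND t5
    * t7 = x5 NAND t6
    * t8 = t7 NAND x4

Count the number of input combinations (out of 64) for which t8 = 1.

35

t8 = t7 NAND x4 must be 1, so at least one of t7, x4 is 0.
Enumerating the 64 input combinations, 35 give t8 = 1 and 29 give t8 = 0.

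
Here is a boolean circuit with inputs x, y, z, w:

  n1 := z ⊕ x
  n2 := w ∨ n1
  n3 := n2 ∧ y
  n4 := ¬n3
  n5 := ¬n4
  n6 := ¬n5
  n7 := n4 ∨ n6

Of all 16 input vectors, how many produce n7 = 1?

n7 = n4 ∨ n6 must be 1, so at least one of n4, n6 is 1.
Enumerating the 16 input combinations, 10 give n7 = 1 and 6 give n7 = 0.

10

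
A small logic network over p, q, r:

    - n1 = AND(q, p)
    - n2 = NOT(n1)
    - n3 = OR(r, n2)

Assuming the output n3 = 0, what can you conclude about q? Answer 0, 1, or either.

n3 = OR(r, n2) must be 0, so both r = 0 and n2 = 0.
Every assignment with n3 = 0 has q = 1; there are 1 such assignment(s).
  p=1, q=1, r=0

1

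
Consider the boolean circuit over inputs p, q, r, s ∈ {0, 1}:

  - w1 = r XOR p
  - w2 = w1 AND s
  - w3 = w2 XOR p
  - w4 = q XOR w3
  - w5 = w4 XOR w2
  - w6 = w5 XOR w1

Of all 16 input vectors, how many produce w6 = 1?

w6 = w5 XOR w1 must be 1, so w5 and w1 differ.
Enumerating the 16 input combinations, 8 give w6 = 1 and 8 give w6 = 0.

8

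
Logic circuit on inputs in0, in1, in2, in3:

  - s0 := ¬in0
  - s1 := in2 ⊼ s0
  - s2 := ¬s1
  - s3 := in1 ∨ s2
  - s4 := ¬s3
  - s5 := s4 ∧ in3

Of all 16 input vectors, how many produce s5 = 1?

3

s5 = s4 ∧ in3 must be 1, so both s4 = 1 and in3 = 1.
Enumerating the 16 input combinations, 3 give s5 = 1 and 13 give s5 = 0.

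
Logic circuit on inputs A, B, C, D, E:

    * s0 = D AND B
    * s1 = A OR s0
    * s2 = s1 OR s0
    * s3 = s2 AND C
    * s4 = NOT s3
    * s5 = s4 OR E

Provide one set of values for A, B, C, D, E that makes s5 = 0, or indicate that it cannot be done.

s5 = s4 OR E must be 0, so both s4 = 0 and E = 0.
s4 = NOT s3 must be 0, so s3 = 1.
Check with A=1, B=0, C=1, D=0, E=0:
s0 = D AND B = 0 AND 0 = 0
s1 = A OR s0 = 1 OR 0 = 1
s2 = s1 OR s0 = 1 OR 0 = 1
s3 = s2 AND C = 1 AND 1 = 1
s4 = NOT s3 = NOT 1 = 0
s5 = s4 OR E = 0 OR 0 = 0
So s5 = 0 as required.

A=1, B=0, C=1, D=0, E=0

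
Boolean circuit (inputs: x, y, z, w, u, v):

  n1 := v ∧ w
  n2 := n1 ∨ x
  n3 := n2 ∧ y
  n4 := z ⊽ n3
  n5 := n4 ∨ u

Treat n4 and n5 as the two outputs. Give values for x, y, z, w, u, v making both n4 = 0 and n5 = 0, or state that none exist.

Check with x=0, y=0, z=1, w=1, u=0, v=1:
n1 = v ∧ w = 1 ∧ 1 = 1
n2 = n1 ∨ x = 1 ∨ 0 = 1
n3 = n2 ∧ y = 1 ∧ 0 = 0
n4 = z ⊽ n3 = 1 ⊽ 0 = 0
n5 = n4 ∨ u = 0 ∨ 0 = 0
So n4 = 0 and n5 = 0.

x=0, y=0, z=1, w=1, u=0, v=1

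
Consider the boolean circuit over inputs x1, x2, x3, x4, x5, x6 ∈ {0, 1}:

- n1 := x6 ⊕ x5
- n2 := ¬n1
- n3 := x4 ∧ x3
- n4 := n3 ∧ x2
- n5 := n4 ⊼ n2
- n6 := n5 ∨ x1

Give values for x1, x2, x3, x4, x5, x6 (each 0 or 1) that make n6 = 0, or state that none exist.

n6 = n5 ∨ x1 must be 0, so both n5 = 0 and x1 = 0.
Check with x1=0, x2=1, x3=1, x4=1, x5=1, x6=1:
n1 = x6 ⊕ x5 = 1 ⊕ 1 = 0
n2 = ¬n1 = ¬0 = 1
n3 = x4 ∧ x3 = 1 ∧ 1 = 1
n4 = n3 ∧ x2 = 1 ∧ 1 = 1
n5 = n4 ⊼ n2 = 1 ⊼ 1 = 0
n6 = n5 ∨ x1 = 0 ∨ 0 = 0
So n6 = 0 as required.

x1=0, x2=1, x3=1, x4=1, x5=1, x6=1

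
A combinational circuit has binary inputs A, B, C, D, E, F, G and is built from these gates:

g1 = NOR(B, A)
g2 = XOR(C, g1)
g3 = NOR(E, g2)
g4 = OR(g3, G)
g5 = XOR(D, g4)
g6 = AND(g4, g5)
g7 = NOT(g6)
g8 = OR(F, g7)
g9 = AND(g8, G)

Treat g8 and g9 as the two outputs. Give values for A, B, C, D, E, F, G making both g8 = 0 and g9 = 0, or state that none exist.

Check with A=1 B=0 C=0 D=0 E=0 F=0 G=1:
g1 = NOR(B, A) = NOR(0, 1) = 0
g2 = XOR(C, g1) = XOR(0, 0) = 0
g3 = NOR(E, g2) = NOR(0, 0) = 1
g4 = OR(g3, G) = OR(1, 1) = 1
g5 = XOR(D, g4) = XOR(0, 1) = 1
g6 = AND(g4, g5) = AND(1, 1) = 1
g7 = NOT(g6) = NOT 1 = 0
g8 = OR(F, g7) = OR(0, 0) = 0
g9 = AND(g8, G) = AND(0, 1) = 0
So g8 = 0 and g9 = 0.

A=1 B=0 C=0 D=0 E=0 F=0 G=1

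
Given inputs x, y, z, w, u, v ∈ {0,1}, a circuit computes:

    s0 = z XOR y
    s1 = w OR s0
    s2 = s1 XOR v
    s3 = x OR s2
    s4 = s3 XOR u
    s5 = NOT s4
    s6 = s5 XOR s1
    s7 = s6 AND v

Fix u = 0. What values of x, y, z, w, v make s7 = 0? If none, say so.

Check with u = 0 and x=0, y=0, z=1, w=0, v=0:
s0 = z XOR y = 1 XOR 0 = 1
s1 = w OR s0 = 0 OR 1 = 1
s2 = s1 XOR v = 1 XOR 0 = 1
s3 = x OR s2 = 0 OR 1 = 1
s4 = s3 XOR u = 1 XOR 0 = 1
s5 = NOT s4 = NOT 1 = 0
s6 = s5 XOR s1 = 0 XOR 1 = 1
s7 = s6 AND v = 1 AND 0 = 0
So s7 = 0.

x=0, y=0, z=1, w=0, v=0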